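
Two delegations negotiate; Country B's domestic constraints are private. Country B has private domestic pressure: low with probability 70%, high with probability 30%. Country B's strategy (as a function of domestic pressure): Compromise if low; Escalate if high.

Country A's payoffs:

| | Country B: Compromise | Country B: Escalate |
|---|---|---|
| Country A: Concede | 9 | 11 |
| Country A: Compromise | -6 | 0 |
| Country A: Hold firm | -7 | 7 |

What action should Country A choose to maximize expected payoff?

E[Concede] = 0.7·(9) + 0.3·(11) = 9.6
E[Compromise] = 0.7·(-6) + 0.3·(0) = -4.2
E[Hold firm] = 0.7·(-7) + 0.3·(7) = -2.8
Best response: Concede (9.6 is the largest).

Concede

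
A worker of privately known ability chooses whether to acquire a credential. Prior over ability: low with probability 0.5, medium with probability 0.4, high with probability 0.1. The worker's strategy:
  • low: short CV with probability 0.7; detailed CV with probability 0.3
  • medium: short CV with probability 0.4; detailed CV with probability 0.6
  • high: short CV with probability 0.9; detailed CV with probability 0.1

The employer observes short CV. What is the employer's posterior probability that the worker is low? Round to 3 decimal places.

0.583

Apply Bayes' rule using the sender's strategy as the likelihood.
P(short CV) = 0.5·0.7 + 0.4·0.4 + 0.1·0.9 = 0.6
P(low | short CV) = (0.5·0.7) / 0.6 = 0.35 / 0.6 = 0.583333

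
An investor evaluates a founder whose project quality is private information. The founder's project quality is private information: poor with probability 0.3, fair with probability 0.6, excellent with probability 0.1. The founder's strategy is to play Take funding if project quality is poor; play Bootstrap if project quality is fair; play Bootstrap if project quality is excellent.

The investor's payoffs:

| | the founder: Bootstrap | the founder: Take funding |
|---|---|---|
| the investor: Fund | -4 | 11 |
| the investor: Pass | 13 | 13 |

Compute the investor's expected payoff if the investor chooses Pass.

13

Take the expectation over the founder's project quality, weighting each type's action by its prior probability.
E[Pass] = 0.3·13 + 0.6·13 + 0.1·13 = 3.9 + 7.8 + 1.3 = 13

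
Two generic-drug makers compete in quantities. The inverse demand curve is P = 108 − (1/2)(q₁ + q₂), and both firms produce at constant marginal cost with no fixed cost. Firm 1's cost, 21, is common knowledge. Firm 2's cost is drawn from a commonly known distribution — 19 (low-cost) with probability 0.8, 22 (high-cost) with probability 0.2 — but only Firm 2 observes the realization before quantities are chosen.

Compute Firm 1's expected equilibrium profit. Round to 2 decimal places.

1628.30

Type-c best response for Firm 2: q₂(c) = (108 − c) − q₁/2.
Firm 1 maximizes expected profit; its first-order condition is 108 − q₁ − (1/2)E[q₂] − 21 = 0.
Substituting E[q₂] and solving: E[c₂] = 19.6, so q₁ = (108 − 2·21 + 19.6)/(3/2) = 57.0667.
E[P] = 108 − (1/2)·(q₁ + E[q₂]) = 49.5333; Firm 1's expected profit = (E[P] − 21)·q₁ = (49.5333 − 21)·57.0667 = 1628.3.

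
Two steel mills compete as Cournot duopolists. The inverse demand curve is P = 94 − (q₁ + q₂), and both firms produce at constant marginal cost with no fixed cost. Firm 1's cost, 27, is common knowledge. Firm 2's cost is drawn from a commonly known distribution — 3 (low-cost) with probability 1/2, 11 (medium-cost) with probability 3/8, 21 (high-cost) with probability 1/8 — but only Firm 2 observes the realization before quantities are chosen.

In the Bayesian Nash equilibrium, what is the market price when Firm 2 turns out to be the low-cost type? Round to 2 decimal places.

40.46

Type-c best response for Firm 2: q₂(c) = (94 − c)/2 − q₁/2.
Firm 1 maximizes expected profit; its first-order condition is 94 − 2q₁ − E[q₂] − 27 = 0.
Substituting E[q₂] and solving: E[c₂] = 8.25, so q₁ = (94 − 2·27 + 8.25)/3 = 16.0833.
q₂(low-cost) = 37.4583, so P = 94 − (16.0833 + 37.4583) = 40.4583.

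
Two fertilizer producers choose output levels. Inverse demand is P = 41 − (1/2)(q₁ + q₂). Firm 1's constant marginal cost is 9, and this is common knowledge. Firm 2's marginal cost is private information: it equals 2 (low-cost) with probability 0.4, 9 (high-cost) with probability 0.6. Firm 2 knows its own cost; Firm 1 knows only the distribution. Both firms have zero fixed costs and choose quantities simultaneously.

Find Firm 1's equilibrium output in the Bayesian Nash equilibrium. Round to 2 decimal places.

19.47

Type-c best response for Firm 2: q₂(c) = (41 − c) − q₁/2.
Firm 1 maximizes expected profit; its first-order condition is 41 − q₁ − (1/2)E[q₂] − 9 = 0.
Substituting E[q₂] and solving: E[c₂] = 6.2, so q₁ = (41 − 2·9 + 6.2)/(3/2) = 19.4667.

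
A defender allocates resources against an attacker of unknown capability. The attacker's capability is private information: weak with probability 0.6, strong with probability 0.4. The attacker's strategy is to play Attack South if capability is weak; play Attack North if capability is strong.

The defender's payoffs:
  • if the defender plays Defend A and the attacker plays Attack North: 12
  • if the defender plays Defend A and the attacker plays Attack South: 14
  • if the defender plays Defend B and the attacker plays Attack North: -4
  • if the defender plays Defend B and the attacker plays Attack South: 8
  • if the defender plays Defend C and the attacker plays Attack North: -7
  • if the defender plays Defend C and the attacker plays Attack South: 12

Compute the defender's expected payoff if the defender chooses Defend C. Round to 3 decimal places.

4.400

E[Defend C] = 0.6·12 + 0.4·(-7) = 7.2 + (-2.8) = 4.4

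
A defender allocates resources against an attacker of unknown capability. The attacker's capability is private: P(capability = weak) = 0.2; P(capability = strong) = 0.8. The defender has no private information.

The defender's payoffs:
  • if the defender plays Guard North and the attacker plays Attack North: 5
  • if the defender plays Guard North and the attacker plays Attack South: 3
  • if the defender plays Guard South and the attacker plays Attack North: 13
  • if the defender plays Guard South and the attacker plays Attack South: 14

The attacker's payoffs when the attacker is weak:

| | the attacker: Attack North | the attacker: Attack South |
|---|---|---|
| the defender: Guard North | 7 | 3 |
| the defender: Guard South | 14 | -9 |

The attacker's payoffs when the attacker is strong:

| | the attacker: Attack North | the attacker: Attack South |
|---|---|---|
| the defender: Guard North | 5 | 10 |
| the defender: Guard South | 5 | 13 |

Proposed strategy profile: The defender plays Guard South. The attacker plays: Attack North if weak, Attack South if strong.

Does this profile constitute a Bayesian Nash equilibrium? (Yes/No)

A profile is a BNE iff every type of every player is best-responding given beliefs about the other side.
The defender plays Guard South: E[Guard South] = 0.2·(13) + 0.8·(14) = 13.8; E[Guard North] = 3.4. Best-responding. ✓
The attacker (capability weak), facing Guard South: Attack North gives 14, Attack South gives -9. Proposed Attack North is best. ✓
The attacker (capability strong), facing Guard South: Attack North gives 5, Attack South gives 13. Proposed Attack South is best. ✓

Yes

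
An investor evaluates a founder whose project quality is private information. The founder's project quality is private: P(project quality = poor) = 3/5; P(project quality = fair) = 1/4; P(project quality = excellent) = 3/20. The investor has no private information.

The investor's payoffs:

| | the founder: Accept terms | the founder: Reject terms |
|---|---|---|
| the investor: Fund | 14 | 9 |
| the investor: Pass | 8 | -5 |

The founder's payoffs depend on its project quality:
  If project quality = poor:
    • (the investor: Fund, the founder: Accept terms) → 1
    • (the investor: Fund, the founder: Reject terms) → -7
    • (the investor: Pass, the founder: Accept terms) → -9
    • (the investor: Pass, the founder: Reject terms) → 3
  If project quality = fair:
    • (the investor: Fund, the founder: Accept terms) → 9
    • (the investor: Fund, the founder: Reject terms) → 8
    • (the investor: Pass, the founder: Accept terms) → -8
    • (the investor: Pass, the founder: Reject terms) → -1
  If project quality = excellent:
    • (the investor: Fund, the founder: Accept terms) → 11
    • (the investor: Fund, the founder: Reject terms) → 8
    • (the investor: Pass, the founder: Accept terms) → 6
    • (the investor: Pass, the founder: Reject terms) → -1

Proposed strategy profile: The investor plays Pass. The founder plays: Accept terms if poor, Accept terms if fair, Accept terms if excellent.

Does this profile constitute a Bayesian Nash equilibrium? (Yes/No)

The investor plays Pass: E[Pass] = 3/5·(8) + 1/4·(8) + 3/20·(8) = 8; E[Fund] = 14. Not best-responding. ✗
The founder (project quality poor), facing Pass: Accept terms gives -9, Reject terms gives 3. Proposed Accept terms is not best — profitable deviation exists. ✗
The founder (project quality fair), facing Pass: Accept terms gives -8, Reject terms gives -1. Proposed Accept terms is not best — profitable deviation exists. ✗
The founder (project quality excellent), facing Pass: Accept terms gives 6, Reject terms gives -1. Proposed Accept terms is best. ✓

No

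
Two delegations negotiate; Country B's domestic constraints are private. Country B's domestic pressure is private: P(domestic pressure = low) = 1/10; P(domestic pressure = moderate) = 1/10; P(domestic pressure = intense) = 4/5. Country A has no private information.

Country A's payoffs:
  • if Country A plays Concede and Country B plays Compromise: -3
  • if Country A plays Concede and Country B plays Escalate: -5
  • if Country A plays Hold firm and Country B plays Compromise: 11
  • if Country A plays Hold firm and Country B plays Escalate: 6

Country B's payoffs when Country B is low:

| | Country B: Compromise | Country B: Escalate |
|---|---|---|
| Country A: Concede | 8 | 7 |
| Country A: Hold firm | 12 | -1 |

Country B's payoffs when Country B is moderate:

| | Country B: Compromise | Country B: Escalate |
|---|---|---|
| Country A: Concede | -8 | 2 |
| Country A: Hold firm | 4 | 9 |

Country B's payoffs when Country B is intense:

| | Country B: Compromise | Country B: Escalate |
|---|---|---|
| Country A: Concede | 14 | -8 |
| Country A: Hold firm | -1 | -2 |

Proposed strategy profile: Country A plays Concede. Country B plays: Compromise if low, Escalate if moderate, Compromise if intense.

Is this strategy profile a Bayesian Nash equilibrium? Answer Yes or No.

A profile is a BNE iff every type of every player is best-responding given beliefs about the other side.
Country A plays Concede: E[Concede] = 1/10·(-3) + 1/10·(-5) + 4/5·(-3) = -16/5; E[Hold firm] = 21/2. Not best-responding. ✗
Country B (domestic pressure low), facing Concede: Compromise gives 8, Escalate gives 7. Proposed Compromise is best. ✓
Country B (domestic pressure moderate), facing Concede: Compromise gives -8, Escalate gives 2. Proposed Escalate is best. ✓
Country B (domestic pressure intense), facing Concede: Compromise gives 14, Escalate gives -8. Proposed Compromise is best. ✓

No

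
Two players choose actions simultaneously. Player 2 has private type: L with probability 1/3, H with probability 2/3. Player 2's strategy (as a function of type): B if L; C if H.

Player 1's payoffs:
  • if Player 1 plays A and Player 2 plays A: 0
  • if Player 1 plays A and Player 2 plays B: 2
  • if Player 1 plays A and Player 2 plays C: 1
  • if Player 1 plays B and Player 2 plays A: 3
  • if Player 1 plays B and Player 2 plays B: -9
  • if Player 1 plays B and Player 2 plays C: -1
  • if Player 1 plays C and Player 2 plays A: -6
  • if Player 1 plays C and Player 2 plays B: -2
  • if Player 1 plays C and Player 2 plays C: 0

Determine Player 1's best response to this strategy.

A

E[A] = 1/3·(2) + 2/3·(1) = 4/3
E[B] = 1/3·(-9) + 2/3·(-1) = -11/3
E[C] = 1/3·(-2) + 2/3·(0) = -2/3
Best response: A (4/3 is the largest).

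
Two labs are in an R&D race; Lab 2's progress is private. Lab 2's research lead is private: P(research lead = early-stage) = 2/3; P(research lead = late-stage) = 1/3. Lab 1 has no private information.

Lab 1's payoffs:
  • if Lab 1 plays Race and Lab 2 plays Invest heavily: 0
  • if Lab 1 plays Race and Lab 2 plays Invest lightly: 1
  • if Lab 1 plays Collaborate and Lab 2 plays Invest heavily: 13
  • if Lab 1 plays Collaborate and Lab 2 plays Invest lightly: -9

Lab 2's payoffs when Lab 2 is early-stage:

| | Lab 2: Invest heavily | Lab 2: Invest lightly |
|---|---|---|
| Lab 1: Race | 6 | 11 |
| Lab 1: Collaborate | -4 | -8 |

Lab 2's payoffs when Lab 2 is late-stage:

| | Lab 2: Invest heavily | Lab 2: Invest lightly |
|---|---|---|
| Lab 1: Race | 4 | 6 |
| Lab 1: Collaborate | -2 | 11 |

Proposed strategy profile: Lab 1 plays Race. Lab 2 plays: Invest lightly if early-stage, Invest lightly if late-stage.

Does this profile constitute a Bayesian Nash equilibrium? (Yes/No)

Lab 1 plays Race: E[Race] = 2/3·(1) + 1/3·(1) = 1; E[Collaborate] = -9. Best-responding. ✓
Lab 2 (research lead early-stage), facing Race: Invest heavily gives 6, Invest lightly gives 11. Proposed Invest lightly is best. ✓
Lab 2 (research lead late-stage), facing Race: Invest heavily gives 4, Invest lightly gives 6. Proposed Invest lightly is best. ✓

Yes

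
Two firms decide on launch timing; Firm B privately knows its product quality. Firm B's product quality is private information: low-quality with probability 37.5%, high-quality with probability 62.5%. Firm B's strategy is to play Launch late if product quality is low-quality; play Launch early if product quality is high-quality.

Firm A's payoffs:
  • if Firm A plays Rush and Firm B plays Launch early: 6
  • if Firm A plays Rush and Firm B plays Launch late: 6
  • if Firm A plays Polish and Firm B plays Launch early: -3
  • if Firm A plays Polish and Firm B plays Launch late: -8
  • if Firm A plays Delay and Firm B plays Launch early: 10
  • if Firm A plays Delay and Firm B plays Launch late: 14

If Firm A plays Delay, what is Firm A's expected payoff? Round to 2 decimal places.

E[Delay] = 0.375·14 + 0.625·10 = 5.25 + 6.25 = 11.5

11.50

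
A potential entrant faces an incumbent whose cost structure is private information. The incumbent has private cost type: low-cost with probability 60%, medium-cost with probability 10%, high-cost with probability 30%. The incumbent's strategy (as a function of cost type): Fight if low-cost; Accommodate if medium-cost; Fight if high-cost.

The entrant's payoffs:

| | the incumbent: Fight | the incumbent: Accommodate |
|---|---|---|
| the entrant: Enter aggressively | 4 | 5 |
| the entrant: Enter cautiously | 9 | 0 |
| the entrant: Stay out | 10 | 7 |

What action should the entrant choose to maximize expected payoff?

Stay out

E[Enter aggressively] = 0.6·(4) + 0.1·(5) + 0.3·(4) = 4.1
E[Enter cautiously] = 0.6·(9) + 0.1·(0) + 0.3·(9) = 8.1
E[Stay out] = 0.6·(10) + 0.1·(7) + 0.3·(10) = 9.7
Best response: Stay out (9.7 is the largest).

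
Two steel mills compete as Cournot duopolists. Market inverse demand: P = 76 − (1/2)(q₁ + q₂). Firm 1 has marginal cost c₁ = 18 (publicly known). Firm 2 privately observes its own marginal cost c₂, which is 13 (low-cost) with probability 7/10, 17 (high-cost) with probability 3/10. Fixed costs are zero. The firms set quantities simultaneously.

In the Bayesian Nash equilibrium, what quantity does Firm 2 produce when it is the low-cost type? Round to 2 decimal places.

44.93

Firm 2 with cost c maximizes (76 − (1/2)(q₁+q₂) − c)·q₂, giving q₂(c) = (76 − c − (1/2)q₁).
E[c₂] = 7/10·13 + 3/10·17 = 14.2
Firm 1's FOC against E[q₂] yields q₁ = (76 − 2·18 + E[c₂])/(3/2) = (76 − 36 + 14.2)/(3/2) = 36.1333.
q₂(low-cost) = (76 − 13 − (1/2)·36.1333) = 44.9333.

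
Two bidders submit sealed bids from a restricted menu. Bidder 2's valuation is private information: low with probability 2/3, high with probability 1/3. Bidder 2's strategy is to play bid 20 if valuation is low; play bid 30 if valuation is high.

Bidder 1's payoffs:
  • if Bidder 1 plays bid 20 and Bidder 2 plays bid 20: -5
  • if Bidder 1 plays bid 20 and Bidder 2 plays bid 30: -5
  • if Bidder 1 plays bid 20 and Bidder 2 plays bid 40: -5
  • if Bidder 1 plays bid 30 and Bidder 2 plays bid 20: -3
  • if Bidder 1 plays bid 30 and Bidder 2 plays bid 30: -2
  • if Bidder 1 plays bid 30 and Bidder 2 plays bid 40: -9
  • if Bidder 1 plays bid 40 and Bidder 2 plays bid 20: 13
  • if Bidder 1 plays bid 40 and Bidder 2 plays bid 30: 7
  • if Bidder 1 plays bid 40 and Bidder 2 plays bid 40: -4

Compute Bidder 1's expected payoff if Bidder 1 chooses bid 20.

-5

E[bid 20] = 2/3·(-5) + 1/3·(-5) = (-10/3) + (-5/3) = -5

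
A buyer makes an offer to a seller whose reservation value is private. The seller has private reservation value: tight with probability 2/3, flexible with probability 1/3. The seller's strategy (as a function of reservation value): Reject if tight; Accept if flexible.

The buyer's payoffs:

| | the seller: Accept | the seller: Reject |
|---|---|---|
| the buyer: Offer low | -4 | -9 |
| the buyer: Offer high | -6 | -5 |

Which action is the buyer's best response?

Offer high

E[Offer low] = 2/3·(-9) + 1/3·(-4) = -22/3
E[Offer high] = 2/3·(-5) + 1/3·(-6) = -16/3
Best response: Offer high (-16/3 is the largest).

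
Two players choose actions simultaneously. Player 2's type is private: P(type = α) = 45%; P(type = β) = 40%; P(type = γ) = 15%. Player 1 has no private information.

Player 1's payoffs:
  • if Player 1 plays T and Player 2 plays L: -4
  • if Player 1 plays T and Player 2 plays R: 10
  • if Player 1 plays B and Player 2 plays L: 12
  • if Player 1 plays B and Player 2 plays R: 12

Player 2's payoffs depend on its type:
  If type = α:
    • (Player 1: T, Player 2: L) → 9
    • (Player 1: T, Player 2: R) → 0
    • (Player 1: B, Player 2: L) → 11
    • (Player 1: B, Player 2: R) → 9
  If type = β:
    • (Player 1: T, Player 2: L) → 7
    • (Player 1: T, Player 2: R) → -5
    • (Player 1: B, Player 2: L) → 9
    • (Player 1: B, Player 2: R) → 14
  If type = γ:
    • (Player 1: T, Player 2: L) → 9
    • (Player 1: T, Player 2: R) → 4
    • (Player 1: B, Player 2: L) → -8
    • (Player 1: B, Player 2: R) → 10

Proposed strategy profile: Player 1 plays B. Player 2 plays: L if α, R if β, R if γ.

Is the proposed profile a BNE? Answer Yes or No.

Yes

A profile is a BNE iff every type of every player is best-responding given beliefs about the other side.
Player 1 plays B: E[B] = 0.45·(12) + 0.4·(12) + 0.15·(12) = 12; E[T] = 3.7. Best-responding. ✓
Player 2 (type α), facing B: L gives 11, R gives 9. Proposed L is best. ✓
Player 2 (type β), facing B: L gives 9, R gives 14. Proposed R is best. ✓
Player 2 (type γ), facing B: L gives -8, R gives 10. Proposed R is best. ✓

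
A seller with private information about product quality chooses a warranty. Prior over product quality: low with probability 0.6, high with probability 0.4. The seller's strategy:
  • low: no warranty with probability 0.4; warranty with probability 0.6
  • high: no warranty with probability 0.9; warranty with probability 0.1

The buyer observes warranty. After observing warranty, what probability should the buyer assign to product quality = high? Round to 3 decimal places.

0.100

P(warranty) = 0.6·0.6 + 0.4·0.1 = 0.4
P(high | warranty) = (0.4·0.1) / 0.4 = 0.04 / 0.4 = 0.1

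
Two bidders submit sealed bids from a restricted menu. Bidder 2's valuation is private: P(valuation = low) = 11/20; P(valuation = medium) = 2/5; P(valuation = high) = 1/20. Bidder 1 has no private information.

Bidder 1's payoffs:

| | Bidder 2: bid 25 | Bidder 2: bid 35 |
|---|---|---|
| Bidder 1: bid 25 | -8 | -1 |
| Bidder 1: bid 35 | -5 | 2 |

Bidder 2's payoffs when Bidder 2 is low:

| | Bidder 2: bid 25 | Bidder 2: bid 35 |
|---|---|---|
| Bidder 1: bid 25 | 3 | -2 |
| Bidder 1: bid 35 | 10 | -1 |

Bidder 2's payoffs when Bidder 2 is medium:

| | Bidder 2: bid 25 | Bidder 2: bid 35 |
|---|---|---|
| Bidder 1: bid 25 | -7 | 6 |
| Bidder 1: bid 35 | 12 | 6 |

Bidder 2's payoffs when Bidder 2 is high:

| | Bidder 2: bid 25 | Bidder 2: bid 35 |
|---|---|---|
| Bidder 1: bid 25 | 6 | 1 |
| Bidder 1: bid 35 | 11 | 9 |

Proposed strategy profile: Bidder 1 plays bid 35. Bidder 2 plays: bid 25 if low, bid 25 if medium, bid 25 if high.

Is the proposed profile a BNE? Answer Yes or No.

A profile is a BNE iff every type of every player is best-responding given beliefs about the other side.
Bidder 1 plays bid 35: E[bid 35] = 11/20·(-5) + 2/5·(-5) + 1/20·(-5) = -5; E[bid 25] = -8. Best-responding. ✓
Bidder 2 (valuation low), facing bid 35: bid 25 gives 10, bid 35 gives -1. Proposed bid 25 is best. ✓
Bidder 2 (valuation medium), facing bid 35: bid 25 gives 12, bid 35 gives 6. Proposed bid 25 is best. ✓
Bidder 2 (valuation high), facing bid 35: bid 25 gives 11, bid 35 gives 9. Proposed bid 25 is best. ✓

Yes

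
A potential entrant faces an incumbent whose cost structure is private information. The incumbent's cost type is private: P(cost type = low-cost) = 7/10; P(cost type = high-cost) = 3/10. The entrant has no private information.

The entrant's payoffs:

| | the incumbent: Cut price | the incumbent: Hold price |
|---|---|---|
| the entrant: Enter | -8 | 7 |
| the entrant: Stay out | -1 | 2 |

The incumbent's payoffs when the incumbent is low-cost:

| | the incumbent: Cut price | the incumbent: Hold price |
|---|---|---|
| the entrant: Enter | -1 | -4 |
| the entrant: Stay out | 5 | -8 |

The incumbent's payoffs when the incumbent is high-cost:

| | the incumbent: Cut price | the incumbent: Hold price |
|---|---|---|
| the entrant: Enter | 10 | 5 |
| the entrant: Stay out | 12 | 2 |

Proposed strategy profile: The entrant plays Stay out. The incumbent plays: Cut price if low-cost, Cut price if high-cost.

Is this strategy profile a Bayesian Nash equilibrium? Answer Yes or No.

Yes

A profile is a BNE iff every type of every player is best-responding given beliefs about the other side.
The entrant plays Stay out: E[Stay out] = 7/10·(-1) + 3/10·(-1) = -1; E[Enter] = -8. Best-responding. ✓
The incumbent (cost type low-cost), facing Stay out: Cut price gives 5, Hold price gives -8. Proposed Cut price is best. ✓
The incumbent (cost type high-cost), facing Stay out: Cut price gives 12, Hold price gives 2. Proposed Cut price is best. ✓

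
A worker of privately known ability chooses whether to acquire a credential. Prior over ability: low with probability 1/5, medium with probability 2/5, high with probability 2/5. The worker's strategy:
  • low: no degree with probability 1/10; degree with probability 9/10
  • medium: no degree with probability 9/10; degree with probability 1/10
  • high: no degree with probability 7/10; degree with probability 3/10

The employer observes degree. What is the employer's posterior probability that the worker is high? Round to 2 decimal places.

0.35

P(degree) = (1/5)·(9/10) + (2/5)·(1/10) + (2/5)·(3/10) = 17/50
P(high | degree) = ((2/5)·(3/10)) / (17/50) = (3/25) / (17/50) = 6/17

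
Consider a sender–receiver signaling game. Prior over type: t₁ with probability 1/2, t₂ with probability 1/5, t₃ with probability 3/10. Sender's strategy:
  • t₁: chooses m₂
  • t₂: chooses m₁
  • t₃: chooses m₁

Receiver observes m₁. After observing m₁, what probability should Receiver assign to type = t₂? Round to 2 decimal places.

P(m₁) = (1/2)·0 + (1/5)·1 + (3/10)·1 = 1/2
P(t₂ | m₁) = ((1/5)·1) / (1/2) = (1/5) / (1/2) = 2/5

0.40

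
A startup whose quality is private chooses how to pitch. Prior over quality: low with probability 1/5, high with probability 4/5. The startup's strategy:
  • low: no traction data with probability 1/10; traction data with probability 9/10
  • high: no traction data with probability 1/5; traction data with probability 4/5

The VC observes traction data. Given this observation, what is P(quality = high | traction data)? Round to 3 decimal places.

0.780

P(traction data) = (1/5)·(9/10) + (4/5)·(4/5) = 41/50
P(high | traction data) = ((4/5)·(4/5)) / (41/50) = (16/25) / (41/50) = 32/41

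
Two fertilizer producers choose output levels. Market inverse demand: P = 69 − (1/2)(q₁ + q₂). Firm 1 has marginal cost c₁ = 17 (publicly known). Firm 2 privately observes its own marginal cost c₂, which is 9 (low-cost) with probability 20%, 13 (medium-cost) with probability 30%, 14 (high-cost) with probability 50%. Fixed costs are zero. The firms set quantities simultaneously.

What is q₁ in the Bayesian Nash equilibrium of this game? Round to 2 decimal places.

31.80

Firm 2 with cost c maximizes (69 − (1/2)(q₁+q₂) − c)·q₂, giving q₂(c) = (69 − c − (1/2)q₁).
E[c₂] = 0.2·9 + 0.3·13 + 0.5·14 = 12.7
Firm 1's FOC against E[q₂] yields q₁ = (69 − 2·17 + E[c₂])/(3/2) = (69 − 34 + 12.7)/(3/2) = 31.8.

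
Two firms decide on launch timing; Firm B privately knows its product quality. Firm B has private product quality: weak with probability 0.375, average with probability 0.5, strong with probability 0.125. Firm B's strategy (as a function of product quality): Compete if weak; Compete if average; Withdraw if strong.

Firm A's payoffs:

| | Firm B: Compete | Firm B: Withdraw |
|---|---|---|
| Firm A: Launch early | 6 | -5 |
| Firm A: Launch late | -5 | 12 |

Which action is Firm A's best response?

Launch early

E[Launch early] = 0.375·(6) + 0.5·(6) + 0.125·(-5) = 4.625
E[Launch late] = 0.375·(-5) + 0.5·(-5) + 0.125·(12) = -2.875
Best response: Launch early (4.625 is the largest).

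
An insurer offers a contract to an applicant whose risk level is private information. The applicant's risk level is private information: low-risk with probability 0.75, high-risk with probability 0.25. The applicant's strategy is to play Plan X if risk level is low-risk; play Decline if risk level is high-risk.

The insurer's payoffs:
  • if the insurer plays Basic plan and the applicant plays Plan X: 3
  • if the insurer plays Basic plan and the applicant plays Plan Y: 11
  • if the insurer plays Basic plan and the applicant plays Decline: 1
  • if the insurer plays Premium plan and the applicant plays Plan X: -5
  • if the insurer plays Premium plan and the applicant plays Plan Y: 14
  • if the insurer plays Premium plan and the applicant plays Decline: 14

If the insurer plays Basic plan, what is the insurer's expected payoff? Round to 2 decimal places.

2.50

E[Basic plan] = 0.75·3 + 0.25·1 = 2.25 + 0.25 = 2.5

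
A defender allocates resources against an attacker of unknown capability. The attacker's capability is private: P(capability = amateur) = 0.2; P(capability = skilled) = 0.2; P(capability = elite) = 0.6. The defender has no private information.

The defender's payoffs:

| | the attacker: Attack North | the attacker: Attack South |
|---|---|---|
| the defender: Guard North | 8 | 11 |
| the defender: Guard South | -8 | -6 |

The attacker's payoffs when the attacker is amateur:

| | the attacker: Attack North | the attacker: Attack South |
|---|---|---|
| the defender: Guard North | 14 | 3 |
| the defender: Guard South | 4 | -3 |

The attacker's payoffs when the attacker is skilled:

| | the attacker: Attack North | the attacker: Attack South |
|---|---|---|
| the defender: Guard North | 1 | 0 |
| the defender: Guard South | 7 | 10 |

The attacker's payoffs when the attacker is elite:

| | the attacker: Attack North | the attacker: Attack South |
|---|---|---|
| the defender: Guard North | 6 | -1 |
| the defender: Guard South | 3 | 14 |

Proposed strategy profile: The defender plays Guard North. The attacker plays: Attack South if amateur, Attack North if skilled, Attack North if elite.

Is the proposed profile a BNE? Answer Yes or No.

No

The defender plays Guard North: E[Guard North] = 0.2·(11) + 0.2·(8) + 0.6·(8) = 8.6; E[Guard South] = -7.6. Best-responding. ✓
The attacker (capability amateur), facing Guard North: Attack North gives 14, Attack South gives 3. Proposed Attack South is not best — profitable deviation exists. ✗
The attacker (capability skilled), facing Guard North: Attack North gives 1, Attack South gives 0. Proposed Attack North is best. ✓
The attacker (capability elite), facing Guard North: Attack North gives 6, Attack South gives -1. Proposed Attack North is best. ✓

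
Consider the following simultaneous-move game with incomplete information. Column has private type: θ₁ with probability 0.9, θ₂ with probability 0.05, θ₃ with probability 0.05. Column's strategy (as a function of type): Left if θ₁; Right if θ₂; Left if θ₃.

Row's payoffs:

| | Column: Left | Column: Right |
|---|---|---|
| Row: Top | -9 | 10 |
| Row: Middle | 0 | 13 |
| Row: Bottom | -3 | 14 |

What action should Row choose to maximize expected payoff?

Middle

E[Top] = 0.9·(-9) + 0.05·(10) + 0.05·(-9) = -8.05
E[Middle] = 0.9·(0) + 0.05·(13) + 0.05·(0) = 0.65
E[Bottom] = 0.9·(-3) + 0.05·(14) + 0.05·(-3) = -2.15
Best response: Middle (0.65 is the largest).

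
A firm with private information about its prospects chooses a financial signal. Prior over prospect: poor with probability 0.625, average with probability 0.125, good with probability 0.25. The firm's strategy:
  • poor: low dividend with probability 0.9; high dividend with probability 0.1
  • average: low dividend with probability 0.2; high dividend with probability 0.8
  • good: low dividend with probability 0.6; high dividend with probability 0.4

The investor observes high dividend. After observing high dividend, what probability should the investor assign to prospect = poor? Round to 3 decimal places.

0.238

P(high dividend) = 0.625·0.1 + 0.125·0.8 + 0.25·0.4 = 0.2625
P(poor | high dividend) = (0.625·0.1) / 0.2625 = 0.0625 / 0.2625 = 0.238095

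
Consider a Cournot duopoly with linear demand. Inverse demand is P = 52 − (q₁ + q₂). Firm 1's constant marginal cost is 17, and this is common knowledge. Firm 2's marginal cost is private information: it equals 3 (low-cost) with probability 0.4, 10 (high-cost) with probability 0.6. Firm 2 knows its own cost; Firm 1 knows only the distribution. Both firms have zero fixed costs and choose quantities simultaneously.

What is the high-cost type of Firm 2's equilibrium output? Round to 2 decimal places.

Firm 2 with cost c maximizes (52 − (q₁+q₂) − c)·q₂, giving q₂(c) = (52 − c − q₁)/2.
E[c₂] = 0.4·3 + 0.6·10 = 7.2
Firm 1's FOC against E[q₂] yields q₁ = (52 − 2·17 + E[c₂])/3 = (52 − 34 + 7.2)/3 = 8.4.
q₂(high-cost) = (52 − 10 − 8.4)/2 = 16.8.

16.80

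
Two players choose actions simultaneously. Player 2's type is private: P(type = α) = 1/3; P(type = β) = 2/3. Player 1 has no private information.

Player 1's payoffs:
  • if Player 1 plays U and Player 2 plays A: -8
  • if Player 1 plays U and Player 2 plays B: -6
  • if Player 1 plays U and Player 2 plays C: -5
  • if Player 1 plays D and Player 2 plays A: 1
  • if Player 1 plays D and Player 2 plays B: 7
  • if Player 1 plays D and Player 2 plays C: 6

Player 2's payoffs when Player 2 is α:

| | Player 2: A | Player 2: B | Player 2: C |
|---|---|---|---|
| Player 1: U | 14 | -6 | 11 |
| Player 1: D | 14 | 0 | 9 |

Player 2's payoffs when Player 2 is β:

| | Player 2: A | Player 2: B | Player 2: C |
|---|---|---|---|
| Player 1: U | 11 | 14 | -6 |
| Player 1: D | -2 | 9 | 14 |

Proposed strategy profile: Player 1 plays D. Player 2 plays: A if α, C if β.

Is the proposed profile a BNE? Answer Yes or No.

Yes

A profile is a BNE iff every type of every player is best-responding given beliefs about the other side.
Player 1 plays D: E[D] = 1/3·(1) + 2/3·(6) = 13/3; E[U] = -6. Best-responding. ✓
Player 2 (type α), facing D: A gives 14, B gives 0, C gives 9. Proposed A is best. ✓
Player 2 (type β), facing D: A gives -2, B gives 9, C gives 14. Proposed C is best. ✓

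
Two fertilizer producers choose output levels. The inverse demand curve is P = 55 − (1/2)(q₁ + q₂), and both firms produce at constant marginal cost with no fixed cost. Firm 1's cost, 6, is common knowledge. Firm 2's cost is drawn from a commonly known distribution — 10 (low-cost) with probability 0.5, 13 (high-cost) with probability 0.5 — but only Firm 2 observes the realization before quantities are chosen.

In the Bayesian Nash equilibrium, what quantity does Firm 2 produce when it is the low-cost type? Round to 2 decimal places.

Firm 2 with cost c maximizes (55 − (1/2)(q₁+q₂) − c)·q₂, giving q₂(c) = (55 − c − (1/2)q₁).
E[c₂] = 0.5·10 + 0.5·13 = 11.5
Firm 1's FOC against E[q₂] yields q₁ = (55 − 2·6 + E[c₂])/(3/2) = (55 − 12 + 11.5)/(3/2) = 36.3333.
q₂(low-cost) = (55 − 10 − (1/2)·36.3333) = 26.8333.

26.83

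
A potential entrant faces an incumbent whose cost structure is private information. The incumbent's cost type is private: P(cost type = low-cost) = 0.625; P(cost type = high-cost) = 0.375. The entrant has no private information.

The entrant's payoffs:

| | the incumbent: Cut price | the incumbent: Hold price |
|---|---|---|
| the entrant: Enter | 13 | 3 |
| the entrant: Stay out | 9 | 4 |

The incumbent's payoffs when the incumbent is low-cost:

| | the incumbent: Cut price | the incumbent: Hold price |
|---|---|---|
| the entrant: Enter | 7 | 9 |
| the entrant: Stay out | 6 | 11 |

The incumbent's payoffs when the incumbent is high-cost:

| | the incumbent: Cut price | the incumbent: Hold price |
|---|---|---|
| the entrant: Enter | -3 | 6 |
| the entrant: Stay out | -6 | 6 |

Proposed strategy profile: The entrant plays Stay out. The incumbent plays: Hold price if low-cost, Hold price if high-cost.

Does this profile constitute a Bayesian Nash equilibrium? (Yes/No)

Yes

A profile is a BNE iff every type of every player is best-responding given beliefs about the other side.
The entrant plays Stay out: E[Stay out] = 0.625·(4) + 0.375·(4) = 4; E[Enter] = 3. Best-responding. ✓
The incumbent (cost type low-cost), facing Stay out: Cut price gives 6, Hold price gives 11. Proposed Hold price is best. ✓
The incumbent (cost type high-cost), facing Stay out: Cut price gives -6, Hold price gives 6. Proposed Hold price is best. ✓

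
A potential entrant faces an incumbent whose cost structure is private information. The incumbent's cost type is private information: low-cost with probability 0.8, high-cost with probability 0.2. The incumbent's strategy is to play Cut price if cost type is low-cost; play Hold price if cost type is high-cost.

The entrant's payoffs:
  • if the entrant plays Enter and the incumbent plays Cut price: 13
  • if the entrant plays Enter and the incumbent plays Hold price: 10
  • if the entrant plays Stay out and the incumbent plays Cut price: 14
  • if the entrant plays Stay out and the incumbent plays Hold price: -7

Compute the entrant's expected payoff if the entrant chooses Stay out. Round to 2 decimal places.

E[Stay out] = 0.8·14 + 0.2·(-7) = 11.2 + (-1.4) = 9.8

9.80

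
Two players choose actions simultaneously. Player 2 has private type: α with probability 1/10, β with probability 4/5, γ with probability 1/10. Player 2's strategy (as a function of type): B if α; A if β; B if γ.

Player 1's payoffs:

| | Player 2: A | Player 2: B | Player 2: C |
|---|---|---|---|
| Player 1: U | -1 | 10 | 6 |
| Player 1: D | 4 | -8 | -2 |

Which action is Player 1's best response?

D

E[U] = 1/10·(10) + 4/5·(-1) + 1/10·(10) = 6/5
E[D] = 1/10·(-8) + 4/5·(4) + 1/10·(-8) = 8/5
Best response: D (8/5 is the largest).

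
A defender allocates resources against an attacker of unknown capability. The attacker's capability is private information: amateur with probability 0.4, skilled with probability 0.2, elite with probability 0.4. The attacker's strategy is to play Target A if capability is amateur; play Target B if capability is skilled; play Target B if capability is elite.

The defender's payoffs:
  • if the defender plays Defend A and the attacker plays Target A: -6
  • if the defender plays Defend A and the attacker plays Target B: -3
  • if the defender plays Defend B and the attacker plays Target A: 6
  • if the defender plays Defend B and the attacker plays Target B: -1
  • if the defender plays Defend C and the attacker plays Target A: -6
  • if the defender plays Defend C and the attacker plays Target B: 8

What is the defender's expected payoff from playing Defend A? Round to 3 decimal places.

E[Defend A] = 0.4·(-6) + 0.2·(-3) + 0.4·(-3) = (-2.4) + (-0.6) + (-1.2) = -4.2

-4.200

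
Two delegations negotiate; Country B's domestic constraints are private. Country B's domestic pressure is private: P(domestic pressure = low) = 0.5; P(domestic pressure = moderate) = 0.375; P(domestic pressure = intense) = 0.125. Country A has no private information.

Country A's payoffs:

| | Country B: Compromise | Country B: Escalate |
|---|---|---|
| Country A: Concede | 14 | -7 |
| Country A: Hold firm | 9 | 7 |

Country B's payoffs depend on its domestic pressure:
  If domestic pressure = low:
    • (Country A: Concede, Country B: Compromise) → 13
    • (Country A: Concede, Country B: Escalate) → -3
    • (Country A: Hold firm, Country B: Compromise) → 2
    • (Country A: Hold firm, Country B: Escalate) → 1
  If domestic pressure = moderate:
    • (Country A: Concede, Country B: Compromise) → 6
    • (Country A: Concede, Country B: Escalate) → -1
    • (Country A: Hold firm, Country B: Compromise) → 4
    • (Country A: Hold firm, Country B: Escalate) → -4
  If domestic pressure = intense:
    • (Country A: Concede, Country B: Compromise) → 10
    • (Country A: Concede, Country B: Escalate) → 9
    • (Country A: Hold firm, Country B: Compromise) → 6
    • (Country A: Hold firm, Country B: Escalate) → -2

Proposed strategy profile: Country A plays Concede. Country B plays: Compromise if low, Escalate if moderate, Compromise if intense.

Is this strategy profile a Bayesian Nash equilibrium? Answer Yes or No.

A profile is a BNE iff every type of every player is best-responding given beliefs about the other side.
Country A plays Concede: E[Concede] = 0.5·(14) + 0.375·(-7) + 0.125·(14) = 6.125; E[Hold firm] = 8.25. Not best-responding. ✗
Country B (domestic pressure low), facing Concede: Compromise gives 13, Escalate gives -3. Proposed Compromise is best. ✓
Country B (domestic pressure moderate), facing Concede: Compromise gives 6, Escalate gives -1. Proposed Escalate is not best — profitable deviation exists. ✗
Country B (domestic pressure intense), facing Concede: Compromise gives 10, Escalate gives 9. Proposed Compromise is best. ✓

No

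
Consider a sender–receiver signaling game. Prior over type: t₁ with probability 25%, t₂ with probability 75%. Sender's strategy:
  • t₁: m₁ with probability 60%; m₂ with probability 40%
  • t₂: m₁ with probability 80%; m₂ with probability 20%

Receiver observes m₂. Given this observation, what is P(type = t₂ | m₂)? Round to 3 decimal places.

0.600

P(m₂) = 0.25·0.4 + 0.75·0.2 = 0.25
P(t₂ | m₂) = (0.75·0.2) / 0.25 = 0.15 / 0.25 = 0.6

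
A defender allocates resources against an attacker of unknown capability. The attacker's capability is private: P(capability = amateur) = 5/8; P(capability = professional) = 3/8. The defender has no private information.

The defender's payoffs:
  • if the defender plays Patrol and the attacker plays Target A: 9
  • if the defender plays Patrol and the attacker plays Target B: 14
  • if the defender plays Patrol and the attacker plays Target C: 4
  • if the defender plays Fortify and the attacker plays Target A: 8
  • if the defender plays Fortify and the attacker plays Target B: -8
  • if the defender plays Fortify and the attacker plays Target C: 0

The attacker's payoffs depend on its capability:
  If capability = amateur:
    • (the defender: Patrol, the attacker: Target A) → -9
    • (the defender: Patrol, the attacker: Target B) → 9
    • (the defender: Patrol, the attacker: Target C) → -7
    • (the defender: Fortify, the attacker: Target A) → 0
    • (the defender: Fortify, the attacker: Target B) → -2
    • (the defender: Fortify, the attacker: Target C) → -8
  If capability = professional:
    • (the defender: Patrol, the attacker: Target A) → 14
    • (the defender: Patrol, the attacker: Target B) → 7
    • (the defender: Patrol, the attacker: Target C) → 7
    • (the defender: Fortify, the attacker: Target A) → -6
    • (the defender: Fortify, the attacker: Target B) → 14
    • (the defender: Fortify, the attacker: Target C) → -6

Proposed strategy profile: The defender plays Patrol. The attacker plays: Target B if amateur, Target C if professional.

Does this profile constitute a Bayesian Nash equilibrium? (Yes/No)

No

The defender plays Patrol: E[Patrol] = 5/8·(14) + 3/8·(4) = 41/4; E[Fortify] = -5. Best-responding. ✓
The attacker (capability amateur), facing Patrol: Target A gives -9, Target B gives 9, Target C gives -7. Proposed Target B is best. ✓
The attacker (capability professional), facing Patrol: Target A gives 14, Target B gives 7, Target C gives 7. Proposed Target C is not best — profitable deviation exists. ✗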